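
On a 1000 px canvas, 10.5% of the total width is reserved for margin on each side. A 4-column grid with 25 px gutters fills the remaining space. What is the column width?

178.75 px

Each margin = 10.5% of 1000 = 105 px; content = 1000 − 2·105 = 790 px.
4c + 3·25 = 790 → 4c = 715 → c = 178.75 px.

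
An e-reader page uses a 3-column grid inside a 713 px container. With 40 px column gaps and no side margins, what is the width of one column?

Subtracting 2 column gaps of 40 leaves 633 for 3 columns, so c = 211 px.

211 px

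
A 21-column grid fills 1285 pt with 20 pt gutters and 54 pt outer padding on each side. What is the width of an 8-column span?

436 pt

Take off 108 pt of margins, leaving 1177 pt.
21c + 20·20 = 1177 → 21c = 777 → c = 37 pt.
8 columns plus 7 gutters: 296 + 140 = 436 pt.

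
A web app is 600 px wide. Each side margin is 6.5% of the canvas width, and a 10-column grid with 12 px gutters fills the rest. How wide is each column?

41.4 px

600 × (1 − 2·6.5%) = 600 × 87% = 522 px for the columns.
10 columns + 9 gutters: 10c + 9·12 = 522.
10c = 522 − 108 = 414, so c = 41.4 px.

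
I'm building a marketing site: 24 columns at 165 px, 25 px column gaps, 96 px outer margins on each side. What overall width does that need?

4727 px

Adding margins, columns and gutters: 192 + 3960 + 575 = 4727 px.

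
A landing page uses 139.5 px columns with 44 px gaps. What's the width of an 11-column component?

11 columns plus 10 gaps: 1534.5 + 440 = 1974.5 px.

1974.5 px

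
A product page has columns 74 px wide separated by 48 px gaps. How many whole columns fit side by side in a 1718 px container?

k columns need k·74 + (k−1)·48 = k·122 − 48.
k·122 − 48 ≤ 1718 → k ≤ 1766 / 122 ≈ 14.48, so k = 14.

14 columns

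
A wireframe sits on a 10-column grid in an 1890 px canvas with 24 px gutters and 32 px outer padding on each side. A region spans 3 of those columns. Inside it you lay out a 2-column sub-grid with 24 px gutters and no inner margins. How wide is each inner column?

253.5 px

Take off 64 px of margins, leaving 1826 px.
10 columns + 9 gutters: 10c + 9·24 = 1826.
10c = 1826 − 216 = 1610, so c = 161 px.
3 columns plus 2 gutters: 483 + 48 = 531 px.
2 columns + 1 gutter: 2d + 1·24 = 531.
2d = 531 − 24 = 507, so d = 253.5 px.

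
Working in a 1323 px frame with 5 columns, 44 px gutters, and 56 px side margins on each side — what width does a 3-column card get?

Inside the margins: 1323 − 112 = 1211 px.
5c + 4·44 = 1211 → 5c = 1035 → c = 207 px.
3-column span = 3·207 + 2·44 = 709 px.

709 px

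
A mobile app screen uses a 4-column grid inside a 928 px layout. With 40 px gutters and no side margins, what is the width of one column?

4 columns + 3 gutters: 4c + 3·40 = 928.
4c = 928 − 120 = 808, so c = 202 px.

202 px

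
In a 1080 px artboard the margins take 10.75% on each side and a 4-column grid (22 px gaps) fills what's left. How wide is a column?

195.45 px

1080 × (1 − 2·10.75%) = 1080 × 78.5% = 847.8 px for the columns.
4c + 3·22 = 847.8 → 4c = 781.8 → c = 195.45 px.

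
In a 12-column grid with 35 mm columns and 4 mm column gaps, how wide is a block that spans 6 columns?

230 mm

6-column span = 6·35 + 5·4 = 230 mm.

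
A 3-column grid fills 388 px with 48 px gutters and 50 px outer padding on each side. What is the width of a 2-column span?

176 px

Subtract both margins: 388 − 2·50 = 288 px.
3c + 2·48 = 288 → 3c = 192 → c = 64 px.
Span of 2: 2·64 + 1·48 = 128 + 48 = 176 px.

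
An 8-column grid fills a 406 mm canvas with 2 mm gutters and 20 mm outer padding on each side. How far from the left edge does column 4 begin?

158 mm

Content = 406 − 2·20 = 366 mm.
8 columns + 7 gutters: 8c + 7·2 = 366.
8c = 366 − 14 = 352, so c = 44 mm.
Each column+gutter stride is 46 mm; 3 of them past the 20 mm margin is 20 + 138 = 158 mm.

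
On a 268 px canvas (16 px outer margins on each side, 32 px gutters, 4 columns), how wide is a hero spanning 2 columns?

102 px

Content width = 268 − 2·16 = 236 px.
236 − 3·32 = 140; ÷4 gives c = 35 px.
2-column span = 2·35 + 1·32 = 102 px.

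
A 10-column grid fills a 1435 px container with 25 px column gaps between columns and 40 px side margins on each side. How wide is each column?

113 px

Content width = 1435 − 2·40 = 1355 px.
Subtracting 9 column gaps of 25 leaves 1130 for 10 columns, so c = 113 px.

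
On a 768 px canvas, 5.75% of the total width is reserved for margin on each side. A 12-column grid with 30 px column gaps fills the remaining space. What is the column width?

Each margin = 5.75% of 768 = 44.16 px; content = 768 − 2·44.16 = 679.68 px.
679.68 − 11·30 = 349.68; ÷12 gives c = 29.14 px.

29.14 px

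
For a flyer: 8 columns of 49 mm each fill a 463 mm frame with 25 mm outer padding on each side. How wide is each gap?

3 mm

Content width = 463 − 2·25 = 413 mm.
8·49 + 7g = 413 → 7g = 21 → g = 3 mm.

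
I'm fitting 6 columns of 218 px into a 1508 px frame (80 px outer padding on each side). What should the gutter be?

8 px

Subtract both margins: 1508 − 2·80 = 1348 px.
Columns use 1308 px, leaving 40 px across 5 gutters = 8 px each.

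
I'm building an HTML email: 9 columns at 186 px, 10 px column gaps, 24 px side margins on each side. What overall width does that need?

Layout = 2·24 + 9·186 + 8·10 = 48 + 1674 + 80 = 1802 px.

1802 px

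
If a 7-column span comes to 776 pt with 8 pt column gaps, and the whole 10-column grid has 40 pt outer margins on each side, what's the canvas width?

1192 pt

776 − 6·8 = 728; ÷7 gives c = 104 pt.
Adding margins, columns and gutters: 80 + 1040 + 72 = 1192 pt.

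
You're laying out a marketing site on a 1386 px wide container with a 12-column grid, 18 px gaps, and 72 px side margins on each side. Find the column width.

Take off 144 px of margins, leaving 1242 px.
12c + 11·18 = 1242 → 12c = 1044 → c = 87 px.

87 px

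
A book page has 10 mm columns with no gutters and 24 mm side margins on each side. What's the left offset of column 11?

Column 11 starts at margin + 10·(column + gutter) = 24 + 10·10 = 124 mm.

124 mm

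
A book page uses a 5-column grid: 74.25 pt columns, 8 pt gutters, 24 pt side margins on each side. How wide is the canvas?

451.25 pt

Total width: 2·24 + 5·74.25 + 4·8 = 451.25 pt.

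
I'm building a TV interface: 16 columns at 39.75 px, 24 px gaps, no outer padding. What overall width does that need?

996 px

Total width: 16·39.75 + 15·24 = 996 px.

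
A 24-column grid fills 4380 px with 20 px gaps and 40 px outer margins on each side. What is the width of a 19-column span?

Subtract both margins: 4380 − 2·40 = 4300 px.
4300 − 23·20 = 3840; ÷24 gives c = 160 px.
19-column span = 19·160 + 18·20 = 3400 px.

3400 px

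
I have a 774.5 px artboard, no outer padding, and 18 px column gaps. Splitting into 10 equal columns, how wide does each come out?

61.25 px

10 columns + 9 column gaps: 10c + 9·18 = 774.5.
10c = 774.5 − 162 = 612.5, so c = 61.25 px.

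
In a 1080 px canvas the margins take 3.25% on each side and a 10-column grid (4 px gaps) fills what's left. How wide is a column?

97.38 px

Each margin = 3.25% of 1080 = 35.1 px; content = 1080 − 2·35.1 = 1009.8 px.
Subtracting 9 gaps of 4 leaves 973.8 for 10 columns, so c = 97.38 px.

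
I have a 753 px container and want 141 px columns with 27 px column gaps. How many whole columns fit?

k columns need k·141 + (k−1)·27 = k·168 − 27.
k·168 − 27 ≤ 753 → k ≤ 780 / 168 ≈ 4.64, so k = 4.

4 columns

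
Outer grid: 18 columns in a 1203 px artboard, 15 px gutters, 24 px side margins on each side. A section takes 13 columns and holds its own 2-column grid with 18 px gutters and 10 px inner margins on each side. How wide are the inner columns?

Subtract both margins: 1203 − 2·24 = 1155 px.
18 columns + 17 gutters: 18c + 17·15 = 1155.
18c = 1155 − 255 = 900, so c = 50 px.
13-column span = 13·50 + 12·15 = 830 px.
Inner content = 830 − 2·10 = 810 px.
Subtracting 1 gutter of 18 leaves 792 for 2 columns, so d = 396 px.

396 px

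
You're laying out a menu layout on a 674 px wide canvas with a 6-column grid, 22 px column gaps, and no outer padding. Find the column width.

94 px

Subtracting 5 column gaps of 22 leaves 564 for 6 columns, so c = 94 px.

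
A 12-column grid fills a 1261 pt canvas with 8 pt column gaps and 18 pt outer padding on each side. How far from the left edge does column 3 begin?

223.5 pt

Inside the margins: 1261 − 36 = 1225 pt.
12 columns + 11 column gaps: 12c + 11·8 = 1225.
12c = 1225 − 88 = 1137, so c = 94.75 pt.
Before column 3: the margin + 2 columns + 2 column gaps.
Offset = 18 + 2·(94.75 + 8) = 18 + 205.5 = 223.5 pt.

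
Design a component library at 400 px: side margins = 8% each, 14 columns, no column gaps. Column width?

Each margin = 8% of 400 = 32 px; content = 400 − 2·32 = 336 px.
With no column gaps, each column is 336/14 = 24 px.

24 px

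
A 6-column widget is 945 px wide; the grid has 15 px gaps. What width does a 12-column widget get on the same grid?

Subtracting 5 gaps of 15 leaves 870 for 6 columns, so c = 145 px.
12 columns plus 11 gaps: 1740 + 165 = 1905 px.

1905 px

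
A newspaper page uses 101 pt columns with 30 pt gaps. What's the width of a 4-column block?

494 pt

4 columns plus 3 gaps: 404 + 90 = 494 pt.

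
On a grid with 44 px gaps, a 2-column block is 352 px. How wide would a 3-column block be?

2 columns + 1 gap: 2c + 1·44 = 352.
2c = 352 − 44 = 308, so c = 154 px.
3-column span = 3·154 + 2·44 = 550 px.

550 px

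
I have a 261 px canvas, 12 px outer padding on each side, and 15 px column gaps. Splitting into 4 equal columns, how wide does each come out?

Take off 24 px of margins, leaving 237 px.
4 columns + 3 column gaps: 4c + 3·15 = 237.
4c = 237 − 45 = 192, so c = 48 px.

48 px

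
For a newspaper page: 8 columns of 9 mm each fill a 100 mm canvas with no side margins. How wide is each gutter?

Columns use 72 mm, leaving 28 mm across 7 gutters = 4 mm each.

4 mm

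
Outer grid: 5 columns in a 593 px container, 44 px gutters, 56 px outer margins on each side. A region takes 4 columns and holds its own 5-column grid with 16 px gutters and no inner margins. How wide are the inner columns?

62.4 px

Inside the margins: 593 − 112 = 481 px.
5 columns + 4 gutters: 5c + 4·44 = 481.
5c = 481 − 176 = 305, so c = 61 px.
4-column span = 4·61 + 3·44 = 376 px.
Subtracting 4 gutters of 16 leaves 312 for 5 columns, so d = 62.4 px.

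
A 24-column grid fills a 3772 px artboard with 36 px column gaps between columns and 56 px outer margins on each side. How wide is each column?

118 px

Subtract both margins: 3772 − 2·56 = 3660 px.
3660 − 23·36 = 2832; ÷24 gives c = 118 px.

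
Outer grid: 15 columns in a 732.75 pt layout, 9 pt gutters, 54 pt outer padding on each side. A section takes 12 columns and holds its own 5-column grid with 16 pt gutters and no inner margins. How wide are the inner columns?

86.8 pt

Outer content = 732.75 − 2·54 = 624.75 pt.
15c + 14·9 = 624.75 → 15c = 498.75 → c = 33.25 pt.
12-column span = 12·33.25 + 11·9 = 498 pt.
5d + 4·16 = 498 → 5d = 434 → d = 86.8 pt.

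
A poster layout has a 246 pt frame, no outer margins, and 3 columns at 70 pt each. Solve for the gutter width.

3·70 + 2g = 246 → 2g = 36 → g = 18 pt.

18 pt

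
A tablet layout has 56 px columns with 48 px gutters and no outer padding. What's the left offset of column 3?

208 px

No margin, so column 3 starts at 2·(column + gutter) = 2·104 = 208 px.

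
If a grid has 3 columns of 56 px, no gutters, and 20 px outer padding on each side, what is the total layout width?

208 px

Total width: 2·20 + 3·56 = 208 px.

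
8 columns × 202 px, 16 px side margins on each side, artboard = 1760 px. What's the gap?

16 px

Subtract both margins: 1760 − 2·16 = 1728 px.
Columns use 1616 px, leaving 112 px across 7 gaps = 16 px each.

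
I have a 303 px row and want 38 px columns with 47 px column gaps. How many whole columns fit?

4 columns

k columns need k·38 + (k−1)·47 = k·85 − 47.
k·85 − 47 ≤ 303 → k ≤ 350 / 85 ≈ 4.12, so k = 4.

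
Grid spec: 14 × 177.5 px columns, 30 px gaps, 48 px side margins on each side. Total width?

Adding margins, columns and gutters: 96 + 2485 + 390 = 2971 px.

2971 px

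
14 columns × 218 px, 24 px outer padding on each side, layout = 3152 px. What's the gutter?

4 px

Content width = 3152 − 2·24 = 3104 px.
14·218 + 13g = 3104 → 13g = 52 → g = 4 px.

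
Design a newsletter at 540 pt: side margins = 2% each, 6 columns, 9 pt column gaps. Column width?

Each margin = 2% of 540 = 10.8 pt; content = 540 − 2·10.8 = 518.4 pt.
6c + 5·9 = 518.4 → 6c = 473.4 → c = 78.9 pt.

78.9 pt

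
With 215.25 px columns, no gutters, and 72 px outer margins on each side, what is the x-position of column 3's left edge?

502.5 px

Before column 3: the margin + 2 columns + 2 gutters.
Offset = 72 + 2·(215.25 + 0) = 72 + 430.5 = 502.5 px.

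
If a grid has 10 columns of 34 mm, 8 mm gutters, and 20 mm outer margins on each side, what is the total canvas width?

452 mm

Adding margins, columns and gutters: 40 + 340 + 72 = 452 mm.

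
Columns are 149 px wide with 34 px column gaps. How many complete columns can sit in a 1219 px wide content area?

Each extra column adds 149 + 34 = 183 px.
(1219 + 34) / 183 = 6.85, so 6 columns fit.

6 columns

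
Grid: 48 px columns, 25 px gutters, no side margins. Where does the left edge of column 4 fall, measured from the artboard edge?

219 px

Each column+gutter stride is 73 px; with no margin, 3 of them is 219 px.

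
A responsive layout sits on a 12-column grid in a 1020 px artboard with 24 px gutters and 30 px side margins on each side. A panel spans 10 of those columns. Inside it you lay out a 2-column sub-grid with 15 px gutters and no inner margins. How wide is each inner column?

390.5 px

Inside the margins: 1020 − 60 = 960 px.
960 − 11·24 = 696; ÷12 gives c = 58 px.
10-column span = 10·58 + 9·24 = 796 px.
Subtracting 1 gutter of 15 leaves 781 for 2 columns, so d = 390.5 px.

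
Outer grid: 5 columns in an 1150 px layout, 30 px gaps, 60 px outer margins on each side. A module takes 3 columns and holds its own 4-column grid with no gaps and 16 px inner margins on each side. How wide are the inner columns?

143.5 px

Subtract both margins: 1150 − 2·60 = 1030 px.
Subtracting 4 gaps of 30 leaves 910 for 5 columns, so c = 182 px.
3-column span = 3·182 + 2·30 = 606 px.
Inner content = 606 − 2·16 = 574 px.
With no gaps, each column is 574/4 = 143.5 px.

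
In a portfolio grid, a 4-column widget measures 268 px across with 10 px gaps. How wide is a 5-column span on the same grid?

337.5 px

4 columns + 3 gaps: 4c + 3·10 = 268.
4c = 268 − 30 = 238, so c = 59.5 px.
5 columns plus 4 gaps: 297.5 + 40 = 337.5 px.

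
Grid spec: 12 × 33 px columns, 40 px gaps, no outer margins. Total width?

Canvas = 12·33 + 11·40 = 396 + 440 = 836 px.

836 px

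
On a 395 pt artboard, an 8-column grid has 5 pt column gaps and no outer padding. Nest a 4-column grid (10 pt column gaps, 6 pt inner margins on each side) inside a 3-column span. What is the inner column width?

8c + 7·5 = 395 → 8c = 360 → c = 45 pt.
3 columns plus 2 column gaps: 135 + 10 = 145 pt.
Inner content = 145 − 2·6 = 133 pt.
133 − 3·10 = 103; ÷4 gives d = 25.75 pt.

25.75 pt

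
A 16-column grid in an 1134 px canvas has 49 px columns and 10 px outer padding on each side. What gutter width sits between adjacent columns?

Take off 20 px of margins, leaving 1114 px.
Columns use 784 px, leaving 330 px across 15 gutters = 22 px each.

22 px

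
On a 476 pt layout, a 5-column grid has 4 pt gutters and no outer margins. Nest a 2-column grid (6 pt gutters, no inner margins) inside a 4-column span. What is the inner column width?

Subtracting 4 gutters of 4 leaves 460 for 5 columns, so c = 92 pt.
4 columns plus 3 gutters: 368 + 12 = 380 pt.
380 − 1·6 = 374; ÷2 gives d = 187 pt.

187 pt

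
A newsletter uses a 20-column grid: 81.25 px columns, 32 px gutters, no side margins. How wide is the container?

2233 px

Total width: 20·81.25 + 19·32 = 2233 px.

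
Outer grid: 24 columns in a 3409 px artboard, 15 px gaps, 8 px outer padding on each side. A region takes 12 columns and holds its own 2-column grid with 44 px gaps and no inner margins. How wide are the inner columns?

822.5 px

Take off 16 px of margins, leaving 3393 px.
24 columns + 23 gaps: 24c + 23·15 = 3393.
24c = 3393 − 345 = 3048, so c = 127 px.
12-column span = 12·127 + 11·15 = 1689 px.
2 columns + 1 gap: 2d + 1·44 = 1689.
2d = 1689 − 44 = 1645, so d = 822.5 px.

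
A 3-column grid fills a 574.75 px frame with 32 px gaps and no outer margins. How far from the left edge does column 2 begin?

Subtracting 2 gaps of 32 leaves 510.75 for 3 columns, so c = 170.25 px.
Each column+gutter stride is 202.25 px; with no margin, 1 of them is 202.25 px.

202.25 px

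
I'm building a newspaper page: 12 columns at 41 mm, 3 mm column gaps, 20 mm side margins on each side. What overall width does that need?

565 mm

Artboard = 2·20 + 12·41 + 11·3 = 40 + 492 + 33 = 565 mm.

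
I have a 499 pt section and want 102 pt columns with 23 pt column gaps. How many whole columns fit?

4 columns

4 columns: 4·102 + 3·23 = 477 pt ≤ 499.
5 columns: 602 pt > 499. So 4.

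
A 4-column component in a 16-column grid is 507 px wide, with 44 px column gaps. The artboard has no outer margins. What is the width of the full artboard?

4c + 3·44 = 507 → 4c = 375 → c = 93.75 px.
Total width: 16·93.75 + 15·44 = 2160 px.

2160 px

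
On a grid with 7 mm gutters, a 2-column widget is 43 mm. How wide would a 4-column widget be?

93 mm

Subtracting 1 gutter of 7 leaves 36 for 2 columns, so c = 18 mm.
4 columns plus 3 gutters: 72 + 21 = 93 mm.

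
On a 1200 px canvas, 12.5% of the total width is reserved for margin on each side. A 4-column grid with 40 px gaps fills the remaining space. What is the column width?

195 px

Margins: 12.5% × 1200 = 150 px each, so content = 1200 − 300 = 900 px.
4 columns + 3 gaps: 4c + 3·40 = 900.
4c = 900 − 120 = 780, so c = 195 px.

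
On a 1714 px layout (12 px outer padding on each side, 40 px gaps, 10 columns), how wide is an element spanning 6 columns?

998 px

Take off 24 px of margins, leaving 1690 px.
10 columns + 9 gaps: 10c + 9·40 = 1690.
10c = 1690 − 360 = 1330, so c = 133 px.
6-column span = 6·133 + 5·40 = 998 px.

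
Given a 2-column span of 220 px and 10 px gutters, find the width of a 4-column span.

450 px

Subtracting 1 gutter of 10 leaves 210 for 2 columns, so c = 105 px.
Span of 4: 4·105 + 3·10 = 420 + 30 = 450 px.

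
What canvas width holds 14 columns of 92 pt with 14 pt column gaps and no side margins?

1470 pt

Canvas = 14·92 + 13·14 = 1288 + 182 = 1470 pt.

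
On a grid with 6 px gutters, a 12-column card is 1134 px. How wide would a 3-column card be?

Subtracting 11 gutters of 6 leaves 1068 for 12 columns, so c = 89 px.
3 columns plus 2 gutters: 267 + 12 = 279 px.

279 px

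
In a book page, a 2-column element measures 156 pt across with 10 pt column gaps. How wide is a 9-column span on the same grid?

737 pt

2 columns + 1 column gap: 2c + 1·10 = 156.
2c = 156 − 10 = 146, so c = 73 pt.
9-column span = 9·73 + 8·10 = 737 pt.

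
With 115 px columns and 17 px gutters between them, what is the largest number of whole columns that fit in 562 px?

4 columns: 4·115 + 3·17 = 511 px ≤ 562.
5 columns: 643 px > 562. So 4.

4 columns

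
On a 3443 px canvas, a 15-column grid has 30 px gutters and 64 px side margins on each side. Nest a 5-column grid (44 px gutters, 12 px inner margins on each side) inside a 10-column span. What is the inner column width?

Outer content = 3443 − 2·64 = 3315 px.
Subtracting 14 gutters of 30 leaves 2895 for 15 columns, so c = 193 px.
10-column span = 10·193 + 9·30 = 2200 px.
Inner content = 2200 − 2·12 = 2176 px.
2176 − 4·44 = 2000; ÷5 gives d = 400 px.

400 px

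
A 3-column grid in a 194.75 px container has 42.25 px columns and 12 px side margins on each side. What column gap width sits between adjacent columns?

Subtract both margins: 194.75 − 2·12 = 170.75 px.
3 columns take 3·42.25 = 126.75 px; remaining 44 splits into 2 column gaps.
g = 44 / 2 = 22 px.

22 px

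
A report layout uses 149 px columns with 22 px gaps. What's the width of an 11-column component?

11 columns plus 10 gaps: 1639 + 220 = 1859 px.

1859 px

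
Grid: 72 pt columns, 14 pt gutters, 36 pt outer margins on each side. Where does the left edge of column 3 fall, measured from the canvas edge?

Column 3 starts at margin + 2·(column + gutter) = 36 + 2·86 = 208 pt.

208 pt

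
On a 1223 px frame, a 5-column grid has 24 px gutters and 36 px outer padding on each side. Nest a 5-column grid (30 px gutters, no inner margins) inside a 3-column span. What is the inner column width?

Outer content = 1223 − 2·36 = 1151 px.
1151 − 4·24 = 1055; ÷5 gives c = 211 px.
Span of 3: 3·211 + 2·24 = 633 + 48 = 681 px.
Subtracting 4 gutters of 30 leaves 561 for 5 columns, so d = 112.2 px.

112.2 px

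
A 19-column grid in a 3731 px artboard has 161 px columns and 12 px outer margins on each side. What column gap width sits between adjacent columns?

36 px

Subtract both margins: 3731 − 2·12 = 3707 px.
19·161 + 18g = 3707 → 18g = 648 → g = 36 px.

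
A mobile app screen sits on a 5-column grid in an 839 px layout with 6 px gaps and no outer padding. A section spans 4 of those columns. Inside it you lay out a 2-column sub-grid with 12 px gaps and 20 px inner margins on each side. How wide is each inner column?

309 px

Subtracting 4 gaps of 6 leaves 815 for 5 columns, so c = 163 px.
4-column span = 4·163 + 3·6 = 670 px.
Inner content = 670 − 2·20 = 630 px.
Subtracting 1 gap of 12 leaves 618 for 2 columns, so d = 309 px.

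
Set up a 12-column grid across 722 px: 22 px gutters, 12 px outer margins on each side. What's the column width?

Content width = 722 − 2·12 = 698 px.
Subtracting 11 gutters of 22 leaves 456 for 12 columns, so c = 38 px.

38 px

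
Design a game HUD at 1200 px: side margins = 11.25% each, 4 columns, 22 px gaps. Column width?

Margins: 11.25% × 1200 = 135 px each, so content = 1200 − 270 = 930 px.
4c + 3·22 = 930 → 4c = 864 → c = 216 px.

216 px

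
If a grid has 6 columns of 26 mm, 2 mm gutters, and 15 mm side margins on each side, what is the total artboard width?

Artboard = 2·15 + 6·26 + 5·2 = 30 + 156 + 10 = 196 mm.

196 mm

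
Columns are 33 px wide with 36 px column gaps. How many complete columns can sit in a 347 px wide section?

5 columns: 5·33 + 4·36 = 309 px ≤ 347.
6 columns: 378 px > 347. So 5.

5 columns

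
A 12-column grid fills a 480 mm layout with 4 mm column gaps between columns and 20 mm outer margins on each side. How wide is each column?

33 mm

Subtract both margins: 480 − 2·20 = 440 mm.
Subtracting 11 column gaps of 4 leaves 396 for 12 columns, so c = 33 mm.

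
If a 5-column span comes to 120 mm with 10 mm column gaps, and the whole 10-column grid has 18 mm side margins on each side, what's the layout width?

120 − 4·10 = 80; ÷5 gives c = 16 mm.
Total width: 2·18 + 10·16 + 9·10 = 286 mm.

286 mm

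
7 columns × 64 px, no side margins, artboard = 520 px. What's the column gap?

12 px

7 columns take 7·64 = 448 px; remaining 72 splits into 6 column gaps.
g = 72 / 6 = 12 px.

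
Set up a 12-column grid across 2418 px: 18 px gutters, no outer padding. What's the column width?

Subtracting 11 gutters of 18 leaves 2220 for 12 columns, so c = 185 px.

185 px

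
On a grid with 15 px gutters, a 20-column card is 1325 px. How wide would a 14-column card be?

1325 − 19·15 = 1040; ÷20 gives c = 52 px.
Span of 14: 14·52 + 13·15 = 728 + 195 = 923 px.

923 px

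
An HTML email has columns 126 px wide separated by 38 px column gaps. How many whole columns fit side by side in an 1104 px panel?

6 columns

Each extra column adds 126 + 38 = 164 px.
(1104 + 38) / 164 = 6.96, so 6 columns fit.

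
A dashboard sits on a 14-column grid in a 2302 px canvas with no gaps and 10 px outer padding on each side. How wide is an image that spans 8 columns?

Inside the margins: 2302 − 20 = 2282 px.
2282 / 14 = 163 px per column.
8-column span = 8·163 = 1304 px.

1304 px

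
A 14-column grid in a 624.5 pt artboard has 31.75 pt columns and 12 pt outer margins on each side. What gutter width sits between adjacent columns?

12 pt

Content width = 624.5 − 2·12 = 600.5 pt.
14·31.75 + 13g = 600.5 → 13g = 156 → g = 12 pt.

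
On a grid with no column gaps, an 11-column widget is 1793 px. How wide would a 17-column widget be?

11c = 1793 → c = 163 px.
17-column span = 17·163 = 2771 px.

2771 px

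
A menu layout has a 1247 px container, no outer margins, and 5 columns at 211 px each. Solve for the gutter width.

5 columns take 5·211 = 1055 px; remaining 192 splits into 4 gutters.
g = 192 / 4 = 48 px.

48 px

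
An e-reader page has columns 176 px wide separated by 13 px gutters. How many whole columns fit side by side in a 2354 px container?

k columns need k·176 + (k−1)·13 = k·189 − 13.
k·189 − 13 ≤ 2354 → k ≤ 2367 / 189 ≈ 12.52, so k = 12.

12 columns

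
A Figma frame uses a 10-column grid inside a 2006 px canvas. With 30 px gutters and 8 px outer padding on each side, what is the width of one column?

Take off 16 px of margins, leaving 1990 px.
10c + 9·30 = 1990 → 10c = 1720 → c = 172 px.

172 px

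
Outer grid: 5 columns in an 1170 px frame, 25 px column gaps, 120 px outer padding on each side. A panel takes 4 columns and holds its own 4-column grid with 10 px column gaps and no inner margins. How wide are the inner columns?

177.25 px

Subtract both margins: 1170 − 2·120 = 930 px.
Subtracting 4 column gaps of 25 leaves 830 for 5 columns, so c = 166 px.
4 columns plus 3 column gaps: 664 + 75 = 739 px.
739 − 3·10 = 709; ÷4 gives d = 177.25 px.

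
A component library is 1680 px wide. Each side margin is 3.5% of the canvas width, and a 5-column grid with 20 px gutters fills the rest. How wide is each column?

296.48 px

Margins: 3.5% × 1680 = 58.8 px each, so content = 1680 − 117.6 = 1562.4 px.
5 columns + 4 gutters: 5c + 4·20 = 1562.4.
5c = 1562.4 − 80 = 1482.4, so c = 296.48 px.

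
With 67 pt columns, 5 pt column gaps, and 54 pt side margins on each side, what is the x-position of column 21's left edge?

Each column+gutter stride is 72 pt; 20 of them past the 54 pt margin is 54 + 1440 = 1494 pt.

1494 pt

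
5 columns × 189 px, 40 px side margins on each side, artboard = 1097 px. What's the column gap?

Inside the margins: 1097 − 80 = 1017 px.
5·189 + 4g = 1017 → 4g = 72 → g = 18 px.

18 px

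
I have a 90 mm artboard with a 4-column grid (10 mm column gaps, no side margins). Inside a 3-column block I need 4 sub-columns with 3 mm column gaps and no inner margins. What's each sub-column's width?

Subtracting 3 column gaps of 10 leaves 60 for 4 columns, so c = 15 mm.
Span of 3: 3·15 + 2·10 = 45 + 20 = 65 mm.
65 − 3·3 = 56; ÷4 gives d = 14 mm.

14 mm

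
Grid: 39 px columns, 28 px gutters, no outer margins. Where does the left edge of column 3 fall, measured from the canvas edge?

Each column+gutter stride is 67 px; with no margin, 2 of them is 134 px.

134 px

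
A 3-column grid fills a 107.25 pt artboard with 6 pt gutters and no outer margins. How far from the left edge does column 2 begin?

37.75 pt

3c + 2·6 = 107.25 → 3c = 95.25 → c = 31.75 pt.
Before column 2: 1 column + 1 gutter.
Offset = 1·(31.75 + 6) = 1·37.75 = 37.75 pt.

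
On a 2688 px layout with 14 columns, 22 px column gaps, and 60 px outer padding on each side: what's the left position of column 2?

Inside the margins: 2688 − 120 = 2568 px.
14c + 13·22 = 2568 → 14c = 2282 → c = 163 px.
Before column 2: the margin + 1 column + 1 column gap.
Offset = 60 + 1·(163 + 22) = 60 + 185 = 245 px.

245 px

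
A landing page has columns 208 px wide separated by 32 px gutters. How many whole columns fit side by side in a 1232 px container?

5 columns

k columns need k·208 + (k−1)·32 = k·240 − 32.
k·240 − 32 ≤ 1232 → k ≤ 1264 / 240 ≈ 5.27, so k = 5.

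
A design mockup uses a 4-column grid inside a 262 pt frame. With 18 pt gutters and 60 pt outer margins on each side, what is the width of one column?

Content width = 262 − 2·60 = 142 pt.
Subtracting 3 gutters of 18 leaves 88 for 4 columns, so c = 22 pt.

22 pt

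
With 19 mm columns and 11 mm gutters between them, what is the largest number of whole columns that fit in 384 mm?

13 columns

13 columns: 13·19 + 12·11 = 379 mm ≤ 384.
14 columns: 409 mm > 384. So 13.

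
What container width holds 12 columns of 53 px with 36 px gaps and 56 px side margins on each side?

Adding margins, columns and gutters: 112 + 636 + 396 = 1144 px.

1144 px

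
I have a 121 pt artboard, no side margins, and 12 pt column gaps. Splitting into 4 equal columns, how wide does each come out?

21.25 pt

4c + 3·12 = 121 → 4c = 85 → c = 21.25 pt.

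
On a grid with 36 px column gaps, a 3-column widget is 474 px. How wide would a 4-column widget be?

644 px

3c + 2·36 = 474 → 3c = 402 → c = 134 px.
4-column span = 4·134 + 3·36 = 644 px.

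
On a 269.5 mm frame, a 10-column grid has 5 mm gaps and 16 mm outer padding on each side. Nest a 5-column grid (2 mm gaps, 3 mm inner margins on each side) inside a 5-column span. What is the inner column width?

Take off 32 mm of margins, leaving 237.5 mm.
237.5 − 9·5 = 192.5; ÷10 gives c = 19.25 mm.
Span of 5: 5·19.25 + 4·5 = 96.25 + 20 = 116.25 mm.
Inner content = 116.25 − 2·3 = 110.25 mm.
Subtracting 4 gaps of 2 leaves 102.25 for 5 columns, so d = 20.45 mm.

20.45 mm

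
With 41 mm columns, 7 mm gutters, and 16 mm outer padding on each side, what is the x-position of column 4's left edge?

160 mm

Before column 4: the margin + 3 columns + 3 gutters.
Offset = 16 + 3·(41 + 7) = 16 + 144 = 160 mm.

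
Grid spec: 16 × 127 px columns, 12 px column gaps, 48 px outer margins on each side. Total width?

Canvas = 2·48 + 16·127 + 15·12 = 96 + 2032 + 180 = 2308 px.

2308 px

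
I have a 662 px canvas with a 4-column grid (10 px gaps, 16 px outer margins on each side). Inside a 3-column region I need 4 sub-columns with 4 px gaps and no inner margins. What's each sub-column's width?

114.5 px

Subtract both margins: 662 − 2·16 = 630 px.
4 columns + 3 gaps: 4c + 3·10 = 630.
4c = 630 − 30 = 600, so c = 150 px.
3-column span = 3·150 + 2·10 = 470 px.
4 columns + 3 gaps: 4d + 3·4 = 470.
4d = 470 − 12 = 458, so d = 114.5 px.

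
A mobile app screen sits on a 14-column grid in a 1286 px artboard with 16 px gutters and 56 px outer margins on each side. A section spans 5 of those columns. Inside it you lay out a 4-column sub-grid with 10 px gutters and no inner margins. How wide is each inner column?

94.75 px

Take off 112 px of margins, leaving 1174 px.
1174 − 13·16 = 966; ÷14 gives c = 69 px.
Span of 5: 5·69 + 4·16 = 345 + 64 = 409 px.
4d + 3·10 = 409 → 4d = 379 → d = 94.75 px.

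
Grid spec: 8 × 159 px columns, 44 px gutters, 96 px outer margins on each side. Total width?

Adding margins, columns and gutters: 192 + 1272 + 308 = 1772 px.

1772 px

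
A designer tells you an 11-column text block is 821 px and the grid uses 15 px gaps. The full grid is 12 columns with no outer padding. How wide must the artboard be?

897 px

11 columns + 10 gaps: 11c + 10·15 = 821.
11c = 821 − 150 = 671, so c = 61 px.
Total width: 12·61 + 11·15 = 897 px.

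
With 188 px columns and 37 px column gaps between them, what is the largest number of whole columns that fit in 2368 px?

10 columns

k columns need k·188 + (k−1)·37 = k·225 − 37.
k·225 − 37 ≤ 2368 → k ≤ 2405 / 225 ≈ 10.69, so k = 10.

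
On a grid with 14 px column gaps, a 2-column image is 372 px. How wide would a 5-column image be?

951 px

Subtracting 1 column gap of 14 leaves 358 for 2 columns, so c = 179 px.
Span of 5: 5·179 + 4·14 = 895 + 56 = 951 px.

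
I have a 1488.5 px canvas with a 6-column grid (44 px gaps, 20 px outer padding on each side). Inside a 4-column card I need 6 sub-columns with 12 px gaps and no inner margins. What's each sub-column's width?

Take off 40 px of margins, leaving 1448.5 px.
6c + 5·44 = 1448.5 → 6c = 1228.5 → c = 204.75 px.
Span of 4: 4·204.75 + 3·44 = 819 + 132 = 951 px.
951 − 5·12 = 891; ÷6 gives d = 148.5 px.

148.5 px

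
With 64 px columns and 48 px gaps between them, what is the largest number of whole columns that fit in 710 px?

k columns need k·64 + (k−1)·48 = k·112 − 48.
k·112 − 48 ≤ 710 → k ≤ 758 / 112 ≈ 6.77, so k = 6.

6 columns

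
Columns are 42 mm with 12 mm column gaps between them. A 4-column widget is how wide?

204 mm

Span of 4: 4·42 + 3·12 = 168 + 36 = 204 mm.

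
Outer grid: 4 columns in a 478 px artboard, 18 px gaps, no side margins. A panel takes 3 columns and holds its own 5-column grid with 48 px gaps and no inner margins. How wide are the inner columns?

32.4 px

4c + 3·18 = 478 → 4c = 424 → c = 106 px.
3 columns plus 2 gaps: 318 + 36 = 354 px.
Subtracting 4 gaps of 48 leaves 162 for 5 columns, so d = 32.4 px.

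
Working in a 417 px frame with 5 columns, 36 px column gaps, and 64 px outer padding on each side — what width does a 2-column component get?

Inside the margins: 417 − 128 = 289 px.
289 − 4·36 = 145; ÷5 gives c = 29 px.
Span of 2: 2·29 + 1·36 = 58 + 36 = 94 px.

94 px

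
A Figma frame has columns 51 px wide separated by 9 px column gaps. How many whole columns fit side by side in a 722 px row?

Each extra column adds 51 + 9 = 60 px.
(722 + 9) / 60 = 12.18, so 12 columns fit.

12 columns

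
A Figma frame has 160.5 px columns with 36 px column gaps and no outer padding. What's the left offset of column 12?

Before column 12: 11 columns + 11 column gaps.
Offset = 11·(160.5 + 36) = 11·196.5 = 2161.5 px.

2161.5 px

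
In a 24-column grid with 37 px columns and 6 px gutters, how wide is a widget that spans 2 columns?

Span of 2: 2·37 + 1·6 = 74 + 6 = 80 px.

80 px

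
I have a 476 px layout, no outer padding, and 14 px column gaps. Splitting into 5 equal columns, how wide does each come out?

84 px

5c + 4·14 = 476 → 5c = 420 → c = 84 px.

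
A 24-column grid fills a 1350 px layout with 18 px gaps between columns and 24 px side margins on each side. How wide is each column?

37 px

Take off 48 px of margins, leaving 1302 px.
24 columns + 23 gaps: 24c + 23·18 = 1302.
24c = 1302 − 414 = 888, so c = 37 px.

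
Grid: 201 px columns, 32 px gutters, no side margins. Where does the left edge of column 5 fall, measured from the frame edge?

Before column 5: 4 columns + 4 gutters.
Offset = 4·(201 + 32) = 4·233 = 932 px.

932 px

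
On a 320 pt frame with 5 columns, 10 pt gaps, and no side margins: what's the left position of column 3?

132 pt

Subtracting 4 gaps of 10 leaves 280 for 5 columns, so c = 56 pt.
No margin, so column 3 starts at 2·(column + gutter) = 2·66 = 132 pt.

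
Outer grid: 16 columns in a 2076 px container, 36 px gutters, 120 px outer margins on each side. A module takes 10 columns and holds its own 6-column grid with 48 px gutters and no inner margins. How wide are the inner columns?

Outer content = 2076 − 2·120 = 1836 px.
1836 − 15·36 = 1296; ÷16 gives c = 81 px.
10 columns plus 9 gutters: 810 + 324 = 1134 px.
6 columns + 5 gutters: 6d + 5·48 = 1134.
6d = 1134 − 240 = 894, so d = 149 px.

149 px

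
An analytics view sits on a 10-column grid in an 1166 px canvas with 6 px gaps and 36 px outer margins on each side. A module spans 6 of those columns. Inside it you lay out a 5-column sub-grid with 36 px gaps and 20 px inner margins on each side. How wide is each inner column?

94 px

Take off 72 px of margins, leaving 1094 px.
10 columns + 9 gaps: 10c + 9·6 = 1094.
10c = 1094 − 54 = 1040, so c = 104 px.
6 columns plus 5 gaps: 624 + 30 = 654 px.
Inner content = 654 − 2·20 = 614 px.
Subtracting 4 gaps of 36 leaves 470 for 5 columns, so d = 94 px.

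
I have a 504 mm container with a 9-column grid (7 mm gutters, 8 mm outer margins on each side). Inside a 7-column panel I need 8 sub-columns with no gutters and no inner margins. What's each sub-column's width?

Outer content = 504 − 2·8 = 488 mm.
9c + 8·7 = 488 → 9c = 432 → c = 48 mm.
Span of 7: 7·48 + 6·7 = 336 + 42 = 378 mm.
8d = 378 → d = 47.25 mm.

47.25 mm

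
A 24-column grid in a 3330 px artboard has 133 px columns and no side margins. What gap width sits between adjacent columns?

24·133 + 23g = 3330 → 23g = 138 → g = 6 px.

6 px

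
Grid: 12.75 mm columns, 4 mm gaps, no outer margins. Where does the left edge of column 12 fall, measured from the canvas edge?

No margin, so column 12 starts at 11·(column + gutter) = 11·16.75 = 184.25 mm.

184.25 mm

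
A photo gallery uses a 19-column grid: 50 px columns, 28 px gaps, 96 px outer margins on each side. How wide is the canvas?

1646 px

Total width: 2·96 + 19·50 + 18·28 = 1646 px.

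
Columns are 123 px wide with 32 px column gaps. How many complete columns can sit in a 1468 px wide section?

9 columns

9 columns: 9·123 + 8·32 = 1363 px ≤ 1468.
10 columns: 1518 px > 1468. So 9.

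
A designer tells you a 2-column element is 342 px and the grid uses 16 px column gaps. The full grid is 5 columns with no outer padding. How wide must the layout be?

879 px

Subtracting 1 column gap of 16 leaves 326 for 2 columns, so c = 163 px.
Total width: 5·163 + 4·16 = 879 px.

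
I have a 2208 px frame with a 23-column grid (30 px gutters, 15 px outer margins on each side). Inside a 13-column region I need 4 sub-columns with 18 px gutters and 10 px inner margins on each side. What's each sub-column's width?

Outer content = 2208 − 2·15 = 2178 px.
Subtracting 22 gutters of 30 leaves 1518 for 23 columns, so c = 66 px.
Span of 13: 13·66 + 12·30 = 858 + 360 = 1218 px.
Inner content = 1218 − 2·10 = 1198 px.
Subtracting 3 gutters of 18 leaves 1144 for 4 columns, so d = 286 px.

286 px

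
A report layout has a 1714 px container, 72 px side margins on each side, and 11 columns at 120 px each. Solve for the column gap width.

Content width = 1714 − 2·72 = 1570 px.
11 columns take 11·120 = 1320 px; remaining 250 splits into 10 column gaps.
g = 250 / 10 = 25 px.

25 px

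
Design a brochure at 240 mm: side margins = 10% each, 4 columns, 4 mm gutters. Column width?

45 mm

Each margin = 10% of 240 = 24 mm; content = 240 − 2·24 = 192 mm.
4 columns + 3 gutters: 4c + 3·4 = 192.
4c = 192 − 12 = 180, so c = 45 mm.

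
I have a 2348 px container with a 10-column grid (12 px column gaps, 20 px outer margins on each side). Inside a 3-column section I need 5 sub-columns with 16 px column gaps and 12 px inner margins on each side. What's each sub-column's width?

Subtract both margins: 2348 − 2·20 = 2308 px.
10 columns + 9 column gaps: 10c + 9·12 = 2308.
10c = 2308 − 108 = 2200, so c = 220 px.
3 columns plus 2 column gaps: 660 + 24 = 684 px.
Inner content = 684 − 2·12 = 660 px.
660 − 4·16 = 596; ÷5 gives d = 119.2 px.

119.2 px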